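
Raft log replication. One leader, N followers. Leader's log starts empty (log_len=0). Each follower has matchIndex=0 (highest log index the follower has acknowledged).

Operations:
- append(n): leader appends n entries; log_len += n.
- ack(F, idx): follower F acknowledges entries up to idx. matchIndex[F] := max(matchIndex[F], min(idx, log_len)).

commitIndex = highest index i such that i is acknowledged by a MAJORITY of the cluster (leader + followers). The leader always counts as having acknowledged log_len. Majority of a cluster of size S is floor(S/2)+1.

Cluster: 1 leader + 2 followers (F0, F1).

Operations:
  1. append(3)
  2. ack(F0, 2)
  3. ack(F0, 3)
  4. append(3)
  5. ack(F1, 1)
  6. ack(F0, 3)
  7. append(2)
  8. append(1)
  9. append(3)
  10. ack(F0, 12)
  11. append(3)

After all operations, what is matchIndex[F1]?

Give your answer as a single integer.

Answer: 1

Derivation:
Op 1: append 3 -> log_len=3
Op 2: F0 acks idx 2 -> match: F0=2 F1=0; commitIndex=2
Op 3: F0 acks idx 3 -> match: F0=3 F1=0; commitIndex=3
Op 4: append 3 -> log_len=6
Op 5: F1 acks idx 1 -> match: F0=3 F1=1; commitIndex=3
Op 6: F0 acks idx 3 -> match: F0=3 F1=1; commitIndex=3
Op 7: append 2 -> log_len=8
Op 8: append 1 -> log_len=9
Op 9: append 3 -> log_len=12
Op 10: F0 acks idx 12 -> match: F0=12 F1=1; commitIndex=12
Op 11: append 3 -> log_len=15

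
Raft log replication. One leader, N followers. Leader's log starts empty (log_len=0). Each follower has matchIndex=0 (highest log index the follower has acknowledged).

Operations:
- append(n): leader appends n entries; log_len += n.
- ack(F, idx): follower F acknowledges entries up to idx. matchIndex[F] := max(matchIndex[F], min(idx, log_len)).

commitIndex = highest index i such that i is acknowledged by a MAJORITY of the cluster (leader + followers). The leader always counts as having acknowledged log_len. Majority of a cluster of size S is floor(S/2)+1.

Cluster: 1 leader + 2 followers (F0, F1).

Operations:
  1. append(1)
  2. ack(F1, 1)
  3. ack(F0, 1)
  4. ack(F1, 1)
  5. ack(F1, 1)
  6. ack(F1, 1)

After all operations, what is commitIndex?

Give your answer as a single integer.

Answer: 1

Derivation:
Op 1: append 1 -> log_len=1
Op 2: F1 acks idx 1 -> match: F0=0 F1=1; commitIndex=1
Op 3: F0 acks idx 1 -> match: F0=1 F1=1; commitIndex=1
Op 4: F1 acks idx 1 -> match: F0=1 F1=1; commitIndex=1
Op 5: F1 acks idx 1 -> match: F0=1 F1=1; commitIndex=1
Op 6: F1 acks idx 1 -> match: F0=1 F1=1; commitIndex=1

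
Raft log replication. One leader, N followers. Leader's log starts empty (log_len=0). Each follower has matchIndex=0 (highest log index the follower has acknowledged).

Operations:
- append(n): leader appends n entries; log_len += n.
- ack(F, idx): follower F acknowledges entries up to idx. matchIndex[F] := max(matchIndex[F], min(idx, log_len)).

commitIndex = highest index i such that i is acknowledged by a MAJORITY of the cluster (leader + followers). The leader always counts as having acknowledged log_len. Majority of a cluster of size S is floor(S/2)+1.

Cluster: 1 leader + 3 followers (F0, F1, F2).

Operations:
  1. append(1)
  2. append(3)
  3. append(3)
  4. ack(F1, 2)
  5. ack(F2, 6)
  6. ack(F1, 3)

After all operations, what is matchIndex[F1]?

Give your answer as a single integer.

Op 1: append 1 -> log_len=1
Op 2: append 3 -> log_len=4
Op 3: append 3 -> log_len=7
Op 4: F1 acks idx 2 -> match: F0=0 F1=2 F2=0; commitIndex=0
Op 5: F2 acks idx 6 -> match: F0=0 F1=2 F2=6; commitIndex=2
Op 6: F1 acks idx 3 -> match: F0=0 F1=3 F2=6; commitIndex=3

Answer: 3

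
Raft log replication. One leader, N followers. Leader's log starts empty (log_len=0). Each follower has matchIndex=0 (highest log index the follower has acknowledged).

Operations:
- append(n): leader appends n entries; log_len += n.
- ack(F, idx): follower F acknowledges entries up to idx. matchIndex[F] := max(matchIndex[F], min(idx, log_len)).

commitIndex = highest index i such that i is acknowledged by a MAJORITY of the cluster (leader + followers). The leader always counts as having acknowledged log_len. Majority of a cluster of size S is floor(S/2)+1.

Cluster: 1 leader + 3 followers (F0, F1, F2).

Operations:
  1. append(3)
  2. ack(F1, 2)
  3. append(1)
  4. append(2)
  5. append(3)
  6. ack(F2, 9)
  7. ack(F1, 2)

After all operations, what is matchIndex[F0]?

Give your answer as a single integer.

Answer: 0

Derivation:
Op 1: append 3 -> log_len=3
Op 2: F1 acks idx 2 -> match: F0=0 F1=2 F2=0; commitIndex=0
Op 3: append 1 -> log_len=4
Op 4: append 2 -> log_len=6
Op 5: append 3 -> log_len=9
Op 6: F2 acks idx 9 -> match: F0=0 F1=2 F2=9; commitIndex=2
Op 7: F1 acks idx 2 -> match: F0=0 F1=2 F2=9; commitIndex=2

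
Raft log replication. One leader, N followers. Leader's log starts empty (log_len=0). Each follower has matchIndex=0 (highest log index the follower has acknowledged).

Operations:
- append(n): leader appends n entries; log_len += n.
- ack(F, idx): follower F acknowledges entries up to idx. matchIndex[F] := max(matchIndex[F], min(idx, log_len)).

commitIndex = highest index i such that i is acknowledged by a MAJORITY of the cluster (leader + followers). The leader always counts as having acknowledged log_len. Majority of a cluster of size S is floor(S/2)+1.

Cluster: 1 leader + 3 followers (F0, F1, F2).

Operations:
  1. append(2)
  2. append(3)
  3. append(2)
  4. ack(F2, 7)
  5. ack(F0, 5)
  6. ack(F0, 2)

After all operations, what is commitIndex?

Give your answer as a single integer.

Answer: 5

Derivation:
Op 1: append 2 -> log_len=2
Op 2: append 3 -> log_len=5
Op 3: append 2 -> log_len=7
Op 4: F2 acks idx 7 -> match: F0=0 F1=0 F2=7; commitIndex=0
Op 5: F0 acks idx 5 -> match: F0=5 F1=0 F2=7; commitIndex=5
Op 6: F0 acks idx 2 -> match: F0=5 F1=0 F2=7; commitIndex=5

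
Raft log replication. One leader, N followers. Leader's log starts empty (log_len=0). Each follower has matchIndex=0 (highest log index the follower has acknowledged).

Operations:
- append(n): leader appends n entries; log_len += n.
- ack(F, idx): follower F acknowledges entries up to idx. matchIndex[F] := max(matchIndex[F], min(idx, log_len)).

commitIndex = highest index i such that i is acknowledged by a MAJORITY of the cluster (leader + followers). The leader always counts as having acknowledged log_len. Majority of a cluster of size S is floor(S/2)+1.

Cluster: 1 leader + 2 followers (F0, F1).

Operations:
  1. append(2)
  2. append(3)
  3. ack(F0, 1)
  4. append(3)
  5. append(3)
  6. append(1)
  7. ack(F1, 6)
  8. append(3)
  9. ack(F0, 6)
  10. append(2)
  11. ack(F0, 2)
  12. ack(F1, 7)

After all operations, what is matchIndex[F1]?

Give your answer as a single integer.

Answer: 7

Derivation:
Op 1: append 2 -> log_len=2
Op 2: append 3 -> log_len=5
Op 3: F0 acks idx 1 -> match: F0=1 F1=0; commitIndex=1
Op 4: append 3 -> log_len=8
Op 5: append 3 -> log_len=11
Op 6: append 1 -> log_len=12
Op 7: F1 acks idx 6 -> match: F0=1 F1=6; commitIndex=6
Op 8: append 3 -> log_len=15
Op 9: F0 acks idx 6 -> match: F0=6 F1=6; commitIndex=6
Op 10: append 2 -> log_len=17
Op 11: F0 acks idx 2 -> match: F0=6 F1=6; commitIndex=6
Op 12: F1 acks idx 7 -> match: F0=6 F1=7; commitIndex=7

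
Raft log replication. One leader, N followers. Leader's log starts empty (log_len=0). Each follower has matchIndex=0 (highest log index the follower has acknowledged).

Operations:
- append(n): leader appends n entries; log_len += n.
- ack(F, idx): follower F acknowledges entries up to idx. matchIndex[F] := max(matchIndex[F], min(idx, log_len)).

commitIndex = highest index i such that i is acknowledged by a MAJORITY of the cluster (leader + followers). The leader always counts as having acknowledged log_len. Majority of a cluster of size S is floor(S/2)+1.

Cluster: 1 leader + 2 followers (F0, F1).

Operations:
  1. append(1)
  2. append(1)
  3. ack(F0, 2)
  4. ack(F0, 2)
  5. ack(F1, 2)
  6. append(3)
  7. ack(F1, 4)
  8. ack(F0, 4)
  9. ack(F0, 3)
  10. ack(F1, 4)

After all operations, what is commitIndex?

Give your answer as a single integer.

Op 1: append 1 -> log_len=1
Op 2: append 1 -> log_len=2
Op 3: F0 acks idx 2 -> match: F0=2 F1=0; commitIndex=2
Op 4: F0 acks idx 2 -> match: F0=2 F1=0; commitIndex=2
Op 5: F1 acks idx 2 -> match: F0=2 F1=2; commitIndex=2
Op 6: append 3 -> log_len=5
Op 7: F1 acks idx 4 -> match: F0=2 F1=4; commitIndex=4
Op 8: F0 acks idx 4 -> match: F0=4 F1=4; commitIndex=4
Op 9: F0 acks idx 3 -> match: F0=4 F1=4; commitIndex=4
Op 10: F1 acks idx 4 -> match: F0=4 F1=4; commitIndex=4

Answer: 4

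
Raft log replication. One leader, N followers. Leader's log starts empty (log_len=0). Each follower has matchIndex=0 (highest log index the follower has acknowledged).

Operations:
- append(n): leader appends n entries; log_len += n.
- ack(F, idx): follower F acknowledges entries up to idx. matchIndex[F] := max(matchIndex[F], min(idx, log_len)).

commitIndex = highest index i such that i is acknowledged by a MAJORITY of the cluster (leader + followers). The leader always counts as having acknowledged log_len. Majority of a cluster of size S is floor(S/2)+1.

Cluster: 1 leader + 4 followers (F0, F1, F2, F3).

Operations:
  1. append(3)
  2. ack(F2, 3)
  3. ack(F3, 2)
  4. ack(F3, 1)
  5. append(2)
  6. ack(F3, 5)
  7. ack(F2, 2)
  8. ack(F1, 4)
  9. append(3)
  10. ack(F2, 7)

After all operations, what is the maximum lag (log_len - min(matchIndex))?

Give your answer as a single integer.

Answer: 8

Derivation:
Op 1: append 3 -> log_len=3
Op 2: F2 acks idx 3 -> match: F0=0 F1=0 F2=3 F3=0; commitIndex=0
Op 3: F3 acks idx 2 -> match: F0=0 F1=0 F2=3 F3=2; commitIndex=2
Op 4: F3 acks idx 1 -> match: F0=0 F1=0 F2=3 F3=2; commitIndex=2
Op 5: append 2 -> log_len=5
Op 6: F3 acks idx 5 -> match: F0=0 F1=0 F2=3 F3=5; commitIndex=3
Op 7: F2 acks idx 2 -> match: F0=0 F1=0 F2=3 F3=5; commitIndex=3
Op 8: F1 acks idx 4 -> match: F0=0 F1=4 F2=3 F3=5; commitIndex=4
Op 9: append 3 -> log_len=8
Op 10: F2 acks idx 7 -> match: F0=0 F1=4 F2=7 F3=5; commitIndex=5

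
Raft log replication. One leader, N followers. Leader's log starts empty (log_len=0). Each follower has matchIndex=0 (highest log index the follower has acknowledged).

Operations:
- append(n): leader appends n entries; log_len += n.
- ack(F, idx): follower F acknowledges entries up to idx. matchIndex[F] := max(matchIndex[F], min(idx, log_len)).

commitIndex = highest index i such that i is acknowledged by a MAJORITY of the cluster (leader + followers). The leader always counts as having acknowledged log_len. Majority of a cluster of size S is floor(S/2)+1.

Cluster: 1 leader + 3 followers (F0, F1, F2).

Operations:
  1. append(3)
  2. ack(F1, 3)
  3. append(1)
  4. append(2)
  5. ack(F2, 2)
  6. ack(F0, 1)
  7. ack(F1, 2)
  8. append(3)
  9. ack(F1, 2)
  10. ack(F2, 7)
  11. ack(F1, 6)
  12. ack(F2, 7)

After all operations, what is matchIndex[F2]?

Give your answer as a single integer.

Op 1: append 3 -> log_len=3
Op 2: F1 acks idx 3 -> match: F0=0 F1=3 F2=0; commitIndex=0
Op 3: append 1 -> log_len=4
Op 4: append 2 -> log_len=6
Op 5: F2 acks idx 2 -> match: F0=0 F1=3 F2=2; commitIndex=2
Op 6: F0 acks idx 1 -> match: F0=1 F1=3 F2=2; commitIndex=2
Op 7: F1 acks idx 2 -> match: F0=1 F1=3 F2=2; commitIndex=2
Op 8: append 3 -> log_len=9
Op 9: F1 acks idx 2 -> match: F0=1 F1=3 F2=2; commitIndex=2
Op 10: F2 acks idx 7 -> match: F0=1 F1=3 F2=7; commitIndex=3
Op 11: F1 acks idx 6 -> match: F0=1 F1=6 F2=7; commitIndex=6
Op 12: F2 acks idx 7 -> match: F0=1 F1=6 F2=7; commitIndex=6

Answer: 7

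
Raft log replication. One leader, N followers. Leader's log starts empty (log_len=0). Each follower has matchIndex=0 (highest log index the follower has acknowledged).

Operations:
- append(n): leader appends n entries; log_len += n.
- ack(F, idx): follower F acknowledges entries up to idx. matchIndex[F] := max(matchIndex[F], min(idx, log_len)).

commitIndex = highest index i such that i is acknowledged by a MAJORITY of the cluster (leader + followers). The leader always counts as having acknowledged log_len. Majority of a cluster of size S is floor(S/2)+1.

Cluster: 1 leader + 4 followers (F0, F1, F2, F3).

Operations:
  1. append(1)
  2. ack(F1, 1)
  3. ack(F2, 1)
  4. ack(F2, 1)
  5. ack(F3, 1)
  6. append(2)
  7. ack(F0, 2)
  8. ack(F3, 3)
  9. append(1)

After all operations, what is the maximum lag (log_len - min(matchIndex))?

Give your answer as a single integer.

Answer: 3

Derivation:
Op 1: append 1 -> log_len=1
Op 2: F1 acks idx 1 -> match: F0=0 F1=1 F2=0 F3=0; commitIndex=0
Op 3: F2 acks idx 1 -> match: F0=0 F1=1 F2=1 F3=0; commitIndex=1
Op 4: F2 acks idx 1 -> match: F0=0 F1=1 F2=1 F3=0; commitIndex=1
Op 5: F3 acks idx 1 -> match: F0=0 F1=1 F2=1 F3=1; commitIndex=1
Op 6: append 2 -> log_len=3
Op 7: F0 acks idx 2 -> match: F0=2 F1=1 F2=1 F3=1; commitIndex=1
Op 8: F3 acks idx 3 -> match: F0=2 F1=1 F2=1 F3=3; commitIndex=2
Op 9: append 1 -> log_len=4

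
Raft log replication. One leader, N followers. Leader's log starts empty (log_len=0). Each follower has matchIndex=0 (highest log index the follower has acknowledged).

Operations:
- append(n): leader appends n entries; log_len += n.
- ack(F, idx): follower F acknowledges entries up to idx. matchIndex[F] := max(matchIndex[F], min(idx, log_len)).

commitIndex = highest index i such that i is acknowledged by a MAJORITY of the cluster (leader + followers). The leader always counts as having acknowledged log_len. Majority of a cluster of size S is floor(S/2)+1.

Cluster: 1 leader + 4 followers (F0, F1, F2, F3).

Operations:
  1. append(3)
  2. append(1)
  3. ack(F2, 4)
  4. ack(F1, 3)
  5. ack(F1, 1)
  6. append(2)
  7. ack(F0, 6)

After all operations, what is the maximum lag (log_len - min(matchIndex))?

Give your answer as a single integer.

Answer: 6

Derivation:
Op 1: append 3 -> log_len=3
Op 2: append 1 -> log_len=4
Op 3: F2 acks idx 4 -> match: F0=0 F1=0 F2=4 F3=0; commitIndex=0
Op 4: F1 acks idx 3 -> match: F0=0 F1=3 F2=4 F3=0; commitIndex=3
Op 5: F1 acks idx 1 -> match: F0=0 F1=3 F2=4 F3=0; commitIndex=3
Op 6: append 2 -> log_len=6
Op 7: F0 acks idx 6 -> match: F0=6 F1=3 F2=4 F3=0; commitIndex=4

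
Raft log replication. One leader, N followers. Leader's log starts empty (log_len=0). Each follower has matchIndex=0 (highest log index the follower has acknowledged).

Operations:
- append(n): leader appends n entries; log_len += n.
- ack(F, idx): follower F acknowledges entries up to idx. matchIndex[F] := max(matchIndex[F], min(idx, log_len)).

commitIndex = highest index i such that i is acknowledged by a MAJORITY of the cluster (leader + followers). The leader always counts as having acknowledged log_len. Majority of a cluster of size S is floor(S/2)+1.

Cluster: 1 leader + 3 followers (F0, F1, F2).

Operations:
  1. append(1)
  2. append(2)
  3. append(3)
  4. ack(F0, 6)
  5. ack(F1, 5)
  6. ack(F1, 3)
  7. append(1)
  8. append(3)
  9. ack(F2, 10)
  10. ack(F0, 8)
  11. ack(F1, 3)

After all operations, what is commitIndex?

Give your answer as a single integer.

Op 1: append 1 -> log_len=1
Op 2: append 2 -> log_len=3
Op 3: append 3 -> log_len=6
Op 4: F0 acks idx 6 -> match: F0=6 F1=0 F2=0; commitIndex=0
Op 5: F1 acks idx 5 -> match: F0=6 F1=5 F2=0; commitIndex=5
Op 6: F1 acks idx 3 -> match: F0=6 F1=5 F2=0; commitIndex=5
Op 7: append 1 -> log_len=7
Op 8: append 3 -> log_len=10
Op 9: F2 acks idx 10 -> match: F0=6 F1=5 F2=10; commitIndex=6
Op 10: F0 acks idx 8 -> match: F0=8 F1=5 F2=10; commitIndex=8
Op 11: F1 acks idx 3 -> match: F0=8 F1=5 F2=10; commitIndex=8

Answer: 8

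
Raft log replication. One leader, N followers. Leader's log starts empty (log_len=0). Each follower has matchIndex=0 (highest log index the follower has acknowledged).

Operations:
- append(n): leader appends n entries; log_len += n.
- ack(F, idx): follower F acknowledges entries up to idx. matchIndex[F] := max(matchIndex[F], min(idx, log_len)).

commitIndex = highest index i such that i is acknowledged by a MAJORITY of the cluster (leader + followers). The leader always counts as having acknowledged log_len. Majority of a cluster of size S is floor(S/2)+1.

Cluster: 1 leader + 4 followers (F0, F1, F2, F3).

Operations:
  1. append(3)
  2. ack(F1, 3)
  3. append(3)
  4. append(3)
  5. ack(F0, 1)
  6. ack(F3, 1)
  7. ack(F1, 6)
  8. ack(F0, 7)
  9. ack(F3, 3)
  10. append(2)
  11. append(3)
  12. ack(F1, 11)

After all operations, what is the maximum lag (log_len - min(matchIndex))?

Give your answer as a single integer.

Op 1: append 3 -> log_len=3
Op 2: F1 acks idx 3 -> match: F0=0 F1=3 F2=0 F3=0; commitIndex=0
Op 3: append 3 -> log_len=6
Op 4: append 3 -> log_len=9
Op 5: F0 acks idx 1 -> match: F0=1 F1=3 F2=0 F3=0; commitIndex=1
Op 6: F3 acks idx 1 -> match: F0=1 F1=3 F2=0 F3=1; commitIndex=1
Op 7: F1 acks idx 6 -> match: F0=1 F1=6 F2=0 F3=1; commitIndex=1
Op 8: F0 acks idx 7 -> match: F0=7 F1=6 F2=0 F3=1; commitIndex=6
Op 9: F3 acks idx 3 -> match: F0=7 F1=6 F2=0 F3=3; commitIndex=6
Op 10: append 2 -> log_len=11
Op 11: append 3 -> log_len=14
Op 12: F1 acks idx 11 -> match: F0=7 F1=11 F2=0 F3=3; commitIndex=7

Answer: 14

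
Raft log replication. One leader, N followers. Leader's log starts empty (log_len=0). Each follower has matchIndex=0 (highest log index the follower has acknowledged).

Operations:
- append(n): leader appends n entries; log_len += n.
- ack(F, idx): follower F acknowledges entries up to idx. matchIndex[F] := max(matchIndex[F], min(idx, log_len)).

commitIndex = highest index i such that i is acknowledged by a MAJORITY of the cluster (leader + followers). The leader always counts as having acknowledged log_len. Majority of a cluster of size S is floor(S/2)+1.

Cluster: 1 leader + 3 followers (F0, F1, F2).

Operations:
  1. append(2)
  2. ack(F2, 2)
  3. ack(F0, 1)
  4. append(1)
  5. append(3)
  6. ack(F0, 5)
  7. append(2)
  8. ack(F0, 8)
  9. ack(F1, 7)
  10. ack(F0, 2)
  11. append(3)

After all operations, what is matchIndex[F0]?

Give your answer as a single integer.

Answer: 8

Derivation:
Op 1: append 2 -> log_len=2
Op 2: F2 acks idx 2 -> match: F0=0 F1=0 F2=2; commitIndex=0
Op 3: F0 acks idx 1 -> match: F0=1 F1=0 F2=2; commitIndex=1
Op 4: append 1 -> log_len=3
Op 5: append 3 -> log_len=6
Op 6: F0 acks idx 5 -> match: F0=5 F1=0 F2=2; commitIndex=2
Op 7: append 2 -> log_len=8
Op 8: F0 acks idx 8 -> match: F0=8 F1=0 F2=2; commitIndex=2
Op 9: F1 acks idx 7 -> match: F0=8 F1=7 F2=2; commitIndex=7
Op 10: F0 acks idx 2 -> match: F0=8 F1=7 F2=2; commitIndex=7
Op 11: append 3 -> log_len=11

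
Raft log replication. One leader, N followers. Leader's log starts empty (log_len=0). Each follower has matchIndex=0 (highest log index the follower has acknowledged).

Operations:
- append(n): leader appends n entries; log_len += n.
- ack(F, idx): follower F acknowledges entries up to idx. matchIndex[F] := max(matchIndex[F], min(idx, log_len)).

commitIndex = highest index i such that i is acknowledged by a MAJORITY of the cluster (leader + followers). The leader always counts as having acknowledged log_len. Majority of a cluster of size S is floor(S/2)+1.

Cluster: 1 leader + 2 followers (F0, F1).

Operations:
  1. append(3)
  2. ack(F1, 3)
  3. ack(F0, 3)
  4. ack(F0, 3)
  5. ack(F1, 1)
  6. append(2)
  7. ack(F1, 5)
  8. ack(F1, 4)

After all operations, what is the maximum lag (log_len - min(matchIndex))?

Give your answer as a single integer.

Op 1: append 3 -> log_len=3
Op 2: F1 acks idx 3 -> match: F0=0 F1=3; commitIndex=3
Op 3: F0 acks idx 3 -> match: F0=3 F1=3; commitIndex=3
Op 4: F0 acks idx 3 -> match: F0=3 F1=3; commitIndex=3
Op 5: F1 acks idx 1 -> match: F0=3 F1=3; commitIndex=3
Op 6: append 2 -> log_len=5
Op 7: F1 acks idx 5 -> match: F0=3 F1=5; commitIndex=5
Op 8: F1 acks idx 4 -> match: F0=3 F1=5; commitIndex=5

Answer: 2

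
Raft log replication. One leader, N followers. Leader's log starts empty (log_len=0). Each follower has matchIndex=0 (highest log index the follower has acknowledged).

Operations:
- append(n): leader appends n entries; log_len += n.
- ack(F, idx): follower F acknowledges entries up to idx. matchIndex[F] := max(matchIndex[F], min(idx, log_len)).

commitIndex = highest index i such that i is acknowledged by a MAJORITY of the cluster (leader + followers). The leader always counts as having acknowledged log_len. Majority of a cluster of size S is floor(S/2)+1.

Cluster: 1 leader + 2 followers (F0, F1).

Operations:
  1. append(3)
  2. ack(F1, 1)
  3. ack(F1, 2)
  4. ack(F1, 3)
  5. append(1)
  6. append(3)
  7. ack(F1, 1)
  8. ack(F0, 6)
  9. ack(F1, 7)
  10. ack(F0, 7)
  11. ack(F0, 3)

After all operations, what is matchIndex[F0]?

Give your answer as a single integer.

Op 1: append 3 -> log_len=3
Op 2: F1 acks idx 1 -> match: F0=0 F1=1; commitIndex=1
Op 3: F1 acks idx 2 -> match: F0=0 F1=2; commitIndex=2
Op 4: F1 acks idx 3 -> match: F0=0 F1=3; commitIndex=3
Op 5: append 1 -> log_len=4
Op 6: append 3 -> log_len=7
Op 7: F1 acks idx 1 -> match: F0=0 F1=3; commitIndex=3
Op 8: F0 acks idx 6 -> match: F0=6 F1=3; commitIndex=6
Op 9: F1 acks idx 7 -> match: F0=6 F1=7; commitIndex=7
Op 10: F0 acks idx 7 -> match: F0=7 F1=7; commitIndex=7
Op 11: F0 acks idx 3 -> match: F0=7 F1=7; commitIndex=7

Answer: 7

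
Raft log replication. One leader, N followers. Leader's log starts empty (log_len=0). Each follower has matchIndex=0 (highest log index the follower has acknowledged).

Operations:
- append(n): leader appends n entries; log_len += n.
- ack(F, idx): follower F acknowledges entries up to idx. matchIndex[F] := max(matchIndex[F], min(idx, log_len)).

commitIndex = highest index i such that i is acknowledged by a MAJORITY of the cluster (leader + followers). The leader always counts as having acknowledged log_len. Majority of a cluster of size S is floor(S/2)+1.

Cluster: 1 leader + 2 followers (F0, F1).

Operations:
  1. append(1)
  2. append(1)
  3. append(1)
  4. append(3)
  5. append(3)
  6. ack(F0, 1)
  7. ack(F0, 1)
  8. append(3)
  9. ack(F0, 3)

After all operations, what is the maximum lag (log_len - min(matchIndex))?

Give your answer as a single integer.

Op 1: append 1 -> log_len=1
Op 2: append 1 -> log_len=2
Op 3: append 1 -> log_len=3
Op 4: append 3 -> log_len=6
Op 5: append 3 -> log_len=9
Op 6: F0 acks idx 1 -> match: F0=1 F1=0; commitIndex=1
Op 7: F0 acks idx 1 -> match: F0=1 F1=0; commitIndex=1
Op 8: append 3 -> log_len=12
Op 9: F0 acks idx 3 -> match: F0=3 F1=0; commitIndex=3

Answer: 12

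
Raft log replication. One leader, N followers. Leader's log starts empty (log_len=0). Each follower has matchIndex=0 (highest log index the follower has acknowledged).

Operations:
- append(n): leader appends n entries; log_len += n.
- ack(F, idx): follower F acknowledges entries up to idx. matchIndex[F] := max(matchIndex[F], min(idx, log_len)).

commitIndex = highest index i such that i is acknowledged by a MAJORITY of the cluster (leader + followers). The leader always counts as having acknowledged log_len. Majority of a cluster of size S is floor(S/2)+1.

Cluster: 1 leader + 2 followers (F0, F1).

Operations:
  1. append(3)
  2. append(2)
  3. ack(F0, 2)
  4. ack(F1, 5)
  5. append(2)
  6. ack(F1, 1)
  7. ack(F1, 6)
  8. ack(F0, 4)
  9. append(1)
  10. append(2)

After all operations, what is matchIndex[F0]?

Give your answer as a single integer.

Answer: 4

Derivation:
Op 1: append 3 -> log_len=3
Op 2: append 2 -> log_len=5
Op 3: F0 acks idx 2 -> match: F0=2 F1=0; commitIndex=2
Op 4: F1 acks idx 5 -> match: F0=2 F1=5; commitIndex=5
Op 5: append 2 -> log_len=7
Op 6: F1 acks idx 1 -> match: F0=2 F1=5; commitIndex=5
Op 7: F1 acks idx 6 -> match: F0=2 F1=6; commitIndex=6
Op 8: F0 acks idx 4 -> match: F0=4 F1=6; commitIndex=6
Op 9: append 1 -> log_len=8
Op 10: append 2 -> log_len=10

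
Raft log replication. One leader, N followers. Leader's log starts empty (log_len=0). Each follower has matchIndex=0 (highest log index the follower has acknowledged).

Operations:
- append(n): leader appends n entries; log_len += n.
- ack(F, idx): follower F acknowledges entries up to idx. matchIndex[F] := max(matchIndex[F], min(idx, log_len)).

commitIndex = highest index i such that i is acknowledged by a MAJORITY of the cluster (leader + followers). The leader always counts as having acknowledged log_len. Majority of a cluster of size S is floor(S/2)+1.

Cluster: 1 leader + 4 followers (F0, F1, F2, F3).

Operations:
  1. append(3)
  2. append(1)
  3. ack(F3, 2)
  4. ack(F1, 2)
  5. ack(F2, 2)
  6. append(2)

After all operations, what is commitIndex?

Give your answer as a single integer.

Answer: 2

Derivation:
Op 1: append 3 -> log_len=3
Op 2: append 1 -> log_len=4
Op 3: F3 acks idx 2 -> match: F0=0 F1=0 F2=0 F3=2; commitIndex=0
Op 4: F1 acks idx 2 -> match: F0=0 F1=2 F2=0 F3=2; commitIndex=2
Op 5: F2 acks idx 2 -> match: F0=0 F1=2 F2=2 F3=2; commitIndex=2
Op 6: append 2 -> log_len=6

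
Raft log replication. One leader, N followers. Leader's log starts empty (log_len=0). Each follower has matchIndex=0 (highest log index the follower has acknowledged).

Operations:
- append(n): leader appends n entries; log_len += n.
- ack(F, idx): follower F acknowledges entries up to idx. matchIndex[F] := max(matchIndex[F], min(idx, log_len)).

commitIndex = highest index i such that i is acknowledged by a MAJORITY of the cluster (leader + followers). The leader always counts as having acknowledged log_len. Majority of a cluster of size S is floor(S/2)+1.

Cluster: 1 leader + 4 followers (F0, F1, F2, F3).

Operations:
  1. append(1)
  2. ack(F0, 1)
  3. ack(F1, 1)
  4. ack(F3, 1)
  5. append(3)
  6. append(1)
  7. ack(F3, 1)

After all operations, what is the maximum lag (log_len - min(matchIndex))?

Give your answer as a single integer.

Answer: 5

Derivation:
Op 1: append 1 -> log_len=1
Op 2: F0 acks idx 1 -> match: F0=1 F1=0 F2=0 F3=0; commitIndex=0
Op 3: F1 acks idx 1 -> match: F0=1 F1=1 F2=0 F3=0; commitIndex=1
Op 4: F3 acks idx 1 -> match: F0=1 F1=1 F2=0 F3=1; commitIndex=1
Op 5: append 3 -> log_len=4
Op 6: append 1 -> log_len=5
Op 7: F3 acks idx 1 -> match: F0=1 F1=1 F2=0 F3=1; commitIndex=1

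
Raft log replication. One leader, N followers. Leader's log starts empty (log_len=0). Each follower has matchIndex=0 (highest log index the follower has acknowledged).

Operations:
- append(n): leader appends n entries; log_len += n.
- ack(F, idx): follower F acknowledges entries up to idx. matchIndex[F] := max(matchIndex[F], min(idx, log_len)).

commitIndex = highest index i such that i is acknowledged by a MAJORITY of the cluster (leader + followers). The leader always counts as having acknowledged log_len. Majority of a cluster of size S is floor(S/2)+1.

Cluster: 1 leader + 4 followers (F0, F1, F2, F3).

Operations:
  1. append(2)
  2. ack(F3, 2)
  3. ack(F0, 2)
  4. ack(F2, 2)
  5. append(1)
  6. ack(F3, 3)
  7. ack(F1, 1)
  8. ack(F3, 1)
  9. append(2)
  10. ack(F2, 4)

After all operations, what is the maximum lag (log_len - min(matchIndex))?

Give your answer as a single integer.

Op 1: append 2 -> log_len=2
Op 2: F3 acks idx 2 -> match: F0=0 F1=0 F2=0 F3=2; commitIndex=0
Op 3: F0 acks idx 2 -> match: F0=2 F1=0 F2=0 F3=2; commitIndex=2
Op 4: F2 acks idx 2 -> match: F0=2 F1=0 F2=2 F3=2; commitIndex=2
Op 5: append 1 -> log_len=3
Op 6: F3 acks idx 3 -> match: F0=2 F1=0 F2=2 F3=3; commitIndex=2
Op 7: F1 acks idx 1 -> match: F0=2 F1=1 F2=2 F3=3; commitIndex=2
Op 8: F3 acks idx 1 -> match: F0=2 F1=1 F2=2 F3=3; commitIndex=2
Op 9: append 2 -> log_len=5
Op 10: F2 acks idx 4 -> match: F0=2 F1=1 F2=4 F3=3; commitIndex=3

Answer: 4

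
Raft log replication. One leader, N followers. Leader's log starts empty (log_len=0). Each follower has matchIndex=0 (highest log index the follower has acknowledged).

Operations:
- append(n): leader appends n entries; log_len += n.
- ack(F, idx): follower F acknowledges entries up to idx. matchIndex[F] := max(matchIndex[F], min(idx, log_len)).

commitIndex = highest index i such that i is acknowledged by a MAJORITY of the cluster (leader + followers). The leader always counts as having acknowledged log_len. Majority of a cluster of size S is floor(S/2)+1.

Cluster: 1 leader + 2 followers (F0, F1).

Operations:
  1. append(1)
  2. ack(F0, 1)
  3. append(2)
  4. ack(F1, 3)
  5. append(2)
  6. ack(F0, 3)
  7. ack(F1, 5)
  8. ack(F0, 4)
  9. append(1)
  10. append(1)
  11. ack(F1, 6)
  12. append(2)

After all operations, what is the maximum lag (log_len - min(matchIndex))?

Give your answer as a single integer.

Op 1: append 1 -> log_len=1
Op 2: F0 acks idx 1 -> match: F0=1 F1=0; commitIndex=1
Op 3: append 2 -> log_len=3
Op 4: F1 acks idx 3 -> match: F0=1 F1=3; commitIndex=3
Op 5: append 2 -> log_len=5
Op 6: F0 acks idx 3 -> match: F0=3 F1=3; commitIndex=3
Op 7: F1 acks idx 5 -> match: F0=3 F1=5; commitIndex=5
Op 8: F0 acks idx 4 -> match: F0=4 F1=5; commitIndex=5
Op 9: append 1 -> log_len=6
Op 10: append 1 -> log_len=7
Op 11: F1 acks idx 6 -> match: F0=4 F1=6; commitIndex=6
Op 12: append 2 -> log_len=9

Answer: 5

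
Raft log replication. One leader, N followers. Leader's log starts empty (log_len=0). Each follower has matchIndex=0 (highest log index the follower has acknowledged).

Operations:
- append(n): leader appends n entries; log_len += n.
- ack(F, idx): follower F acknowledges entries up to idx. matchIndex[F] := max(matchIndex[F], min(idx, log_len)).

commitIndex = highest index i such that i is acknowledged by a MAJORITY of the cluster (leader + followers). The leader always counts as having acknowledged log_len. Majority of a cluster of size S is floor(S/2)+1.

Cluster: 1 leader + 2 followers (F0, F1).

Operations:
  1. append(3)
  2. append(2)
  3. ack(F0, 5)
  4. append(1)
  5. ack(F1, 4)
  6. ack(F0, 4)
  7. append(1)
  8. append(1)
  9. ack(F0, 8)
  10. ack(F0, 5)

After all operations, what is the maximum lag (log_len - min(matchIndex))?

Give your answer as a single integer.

Op 1: append 3 -> log_len=3
Op 2: append 2 -> log_len=5
Op 3: F0 acks idx 5 -> match: F0=5 F1=0; commitIndex=5
Op 4: append 1 -> log_len=6
Op 5: F1 acks idx 4 -> match: F0=5 F1=4; commitIndex=5
Op 6: F0 acks idx 4 -> match: F0=5 F1=4; commitIndex=5
Op 7: append 1 -> log_len=7
Op 8: append 1 -> log_len=8
Op 9: F0 acks idx 8 -> match: F0=8 F1=4; commitIndex=8
Op 10: F0 acks idx 5 -> match: F0=8 F1=4; commitIndex=8

Answer: 4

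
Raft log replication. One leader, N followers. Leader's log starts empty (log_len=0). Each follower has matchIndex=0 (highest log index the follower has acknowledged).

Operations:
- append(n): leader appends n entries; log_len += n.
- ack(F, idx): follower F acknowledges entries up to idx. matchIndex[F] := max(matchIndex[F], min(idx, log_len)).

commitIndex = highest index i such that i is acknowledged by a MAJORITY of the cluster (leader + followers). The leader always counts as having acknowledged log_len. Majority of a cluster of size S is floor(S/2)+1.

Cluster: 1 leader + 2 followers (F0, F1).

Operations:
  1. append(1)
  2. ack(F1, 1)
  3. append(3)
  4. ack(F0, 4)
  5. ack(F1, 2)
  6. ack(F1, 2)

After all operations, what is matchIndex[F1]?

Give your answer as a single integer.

Op 1: append 1 -> log_len=1
Op 2: F1 acks idx 1 -> match: F0=0 F1=1; commitIndex=1
Op 3: append 3 -> log_len=4
Op 4: F0 acks idx 4 -> match: F0=4 F1=1; commitIndex=4
Op 5: F1 acks idx 2 -> match: F0=4 F1=2; commitIndex=4
Op 6: F1 acks idx 2 -> match: F0=4 F1=2; commitIndex=4

Answer: 2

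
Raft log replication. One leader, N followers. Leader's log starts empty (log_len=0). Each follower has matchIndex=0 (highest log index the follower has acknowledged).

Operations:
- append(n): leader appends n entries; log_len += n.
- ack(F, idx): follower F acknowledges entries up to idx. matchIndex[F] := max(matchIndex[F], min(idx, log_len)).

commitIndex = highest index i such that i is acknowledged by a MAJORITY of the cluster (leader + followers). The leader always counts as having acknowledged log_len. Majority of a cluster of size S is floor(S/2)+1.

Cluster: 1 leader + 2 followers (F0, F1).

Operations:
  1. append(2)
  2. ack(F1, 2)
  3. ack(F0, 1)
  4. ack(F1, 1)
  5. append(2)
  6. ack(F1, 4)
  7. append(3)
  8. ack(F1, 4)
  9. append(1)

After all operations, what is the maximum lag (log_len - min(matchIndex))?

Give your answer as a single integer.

Answer: 7

Derivation:
Op 1: append 2 -> log_len=2
Op 2: F1 acks idx 2 -> match: F0=0 F1=2; commitIndex=2
Op 3: F0 acks idx 1 -> match: F0=1 F1=2; commitIndex=2
Op 4: F1 acks idx 1 -> match: F0=1 F1=2; commitIndex=2
Op 5: append 2 -> log_len=4
Op 6: F1 acks idx 4 -> match: F0=1 F1=4; commitIndex=4
Op 7: append 3 -> log_len=7
Op 8: F1 acks idx 4 -> match: F0=1 F1=4; commitIndex=4
Op 9: append 1 -> log_len=8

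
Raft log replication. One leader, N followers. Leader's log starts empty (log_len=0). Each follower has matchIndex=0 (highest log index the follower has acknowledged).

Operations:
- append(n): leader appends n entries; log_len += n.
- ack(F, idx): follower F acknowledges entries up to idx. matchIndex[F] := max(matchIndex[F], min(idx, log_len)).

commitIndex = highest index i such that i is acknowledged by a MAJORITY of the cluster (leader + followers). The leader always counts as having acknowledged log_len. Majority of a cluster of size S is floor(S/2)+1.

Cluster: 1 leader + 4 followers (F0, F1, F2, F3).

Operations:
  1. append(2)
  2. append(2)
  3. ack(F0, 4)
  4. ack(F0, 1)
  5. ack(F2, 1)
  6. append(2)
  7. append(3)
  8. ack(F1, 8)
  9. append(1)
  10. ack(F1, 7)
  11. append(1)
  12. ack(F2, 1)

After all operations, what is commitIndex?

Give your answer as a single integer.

Answer: 4

Derivation:
Op 1: append 2 -> log_len=2
Op 2: append 2 -> log_len=4
Op 3: F0 acks idx 4 -> match: F0=4 F1=0 F2=0 F3=0; commitIndex=0
Op 4: F0 acks idx 1 -> match: F0=4 F1=0 F2=0 F3=0; commitIndex=0
Op 5: F2 acks idx 1 -> match: F0=4 F1=0 F2=1 F3=0; commitIndex=1
Op 6: append 2 -> log_len=6
Op 7: append 3 -> log_len=9
Op 8: F1 acks idx 8 -> match: F0=4 F1=8 F2=1 F3=0; commitIndex=4
Op 9: append 1 -> log_len=10
Op 10: F1 acks idx 7 -> match: F0=4 F1=8 F2=1 F3=0; commitIndex=4
Op 11: append 1 -> log_len=11
Op 12: F2 acks idx 1 -> match: F0=4 F1=8 F2=1 F3=0; commitIndex=4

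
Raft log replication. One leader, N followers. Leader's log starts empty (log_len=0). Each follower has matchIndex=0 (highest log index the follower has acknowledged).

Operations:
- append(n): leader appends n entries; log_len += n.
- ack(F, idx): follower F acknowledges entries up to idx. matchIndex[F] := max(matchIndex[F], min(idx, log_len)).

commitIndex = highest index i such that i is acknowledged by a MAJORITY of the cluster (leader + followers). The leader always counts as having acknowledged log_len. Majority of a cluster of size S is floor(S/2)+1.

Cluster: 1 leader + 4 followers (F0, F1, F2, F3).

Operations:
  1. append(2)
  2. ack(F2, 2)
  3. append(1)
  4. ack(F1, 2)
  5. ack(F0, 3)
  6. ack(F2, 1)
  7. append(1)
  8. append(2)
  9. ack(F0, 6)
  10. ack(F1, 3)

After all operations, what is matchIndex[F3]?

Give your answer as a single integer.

Op 1: append 2 -> log_len=2
Op 2: F2 acks idx 2 -> match: F0=0 F1=0 F2=2 F3=0; commitIndex=0
Op 3: append 1 -> log_len=3
Op 4: F1 acks idx 2 -> match: F0=0 F1=2 F2=2 F3=0; commitIndex=2
Op 5: F0 acks idx 3 -> match: F0=3 F1=2 F2=2 F3=0; commitIndex=2
Op 6: F2 acks idx 1 -> match: F0=3 F1=2 F2=2 F3=0; commitIndex=2
Op 7: append 1 -> log_len=4
Op 8: append 2 -> log_len=6
Op 9: F0 acks idx 6 -> match: F0=6 F1=2 F2=2 F3=0; commitIndex=2
Op 10: F1 acks idx 3 -> match: F0=6 F1=3 F2=2 F3=0; commitIndex=3

Answer: 0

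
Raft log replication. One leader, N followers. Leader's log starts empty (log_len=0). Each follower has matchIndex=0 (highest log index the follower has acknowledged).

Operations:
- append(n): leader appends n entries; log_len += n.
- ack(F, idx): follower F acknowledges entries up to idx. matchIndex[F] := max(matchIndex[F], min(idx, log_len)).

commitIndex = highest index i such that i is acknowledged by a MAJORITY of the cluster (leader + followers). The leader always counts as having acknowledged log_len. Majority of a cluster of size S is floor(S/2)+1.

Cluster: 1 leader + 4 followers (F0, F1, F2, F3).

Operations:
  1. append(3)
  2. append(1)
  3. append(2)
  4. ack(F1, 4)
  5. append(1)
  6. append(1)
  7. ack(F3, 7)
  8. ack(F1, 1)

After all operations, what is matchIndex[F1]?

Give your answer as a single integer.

Op 1: append 3 -> log_len=3
Op 2: append 1 -> log_len=4
Op 3: append 2 -> log_len=6
Op 4: F1 acks idx 4 -> match: F0=0 F1=4 F2=0 F3=0; commitIndex=0
Op 5: append 1 -> log_len=7
Op 6: append 1 -> log_len=8
Op 7: F3 acks idx 7 -> match: F0=0 F1=4 F2=0 F3=7; commitIndex=4
Op 8: F1 acks idx 1 -> match: F0=0 F1=4 F2=0 F3=7; commitIndex=4

Answer: 4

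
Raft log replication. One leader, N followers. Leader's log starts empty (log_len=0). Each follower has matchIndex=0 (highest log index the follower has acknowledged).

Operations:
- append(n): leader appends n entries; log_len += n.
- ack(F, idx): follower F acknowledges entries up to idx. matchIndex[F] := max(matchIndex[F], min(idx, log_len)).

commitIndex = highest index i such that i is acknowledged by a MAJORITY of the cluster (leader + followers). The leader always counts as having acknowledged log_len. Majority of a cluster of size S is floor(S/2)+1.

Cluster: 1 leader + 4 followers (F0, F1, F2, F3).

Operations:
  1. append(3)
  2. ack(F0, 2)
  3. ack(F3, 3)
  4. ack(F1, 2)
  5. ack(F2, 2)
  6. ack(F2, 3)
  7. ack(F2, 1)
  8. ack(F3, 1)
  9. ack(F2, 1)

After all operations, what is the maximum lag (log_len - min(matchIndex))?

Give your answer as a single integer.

Answer: 1

Derivation:
Op 1: append 3 -> log_len=3
Op 2: F0 acks idx 2 -> match: F0=2 F1=0 F2=0 F3=0; commitIndex=0
Op 3: F3 acks idx 3 -> match: F0=2 F1=0 F2=0 F3=3; commitIndex=2
Op 4: F1 acks idx 2 -> match: F0=2 F1=2 F2=0 F3=3; commitIndex=2
Op 5: F2 acks idx 2 -> match: F0=2 F1=2 F2=2 F3=3; commitIndex=2
Op 6: F2 acks idx 3 -> match: F0=2 F1=2 F2=3 F3=3; commitIndex=3
Op 7: F2 acks idx 1 -> match: F0=2 F1=2 F2=3 F3=3; commitIndex=3
Op 8: F3 acks idx 1 -> match: F0=2 F1=2 F2=3 F3=3; commitIndex=3
Op 9: F2 acks idx 1 -> match: F0=2 F1=2 F2=3 F3=3; commitIndex=3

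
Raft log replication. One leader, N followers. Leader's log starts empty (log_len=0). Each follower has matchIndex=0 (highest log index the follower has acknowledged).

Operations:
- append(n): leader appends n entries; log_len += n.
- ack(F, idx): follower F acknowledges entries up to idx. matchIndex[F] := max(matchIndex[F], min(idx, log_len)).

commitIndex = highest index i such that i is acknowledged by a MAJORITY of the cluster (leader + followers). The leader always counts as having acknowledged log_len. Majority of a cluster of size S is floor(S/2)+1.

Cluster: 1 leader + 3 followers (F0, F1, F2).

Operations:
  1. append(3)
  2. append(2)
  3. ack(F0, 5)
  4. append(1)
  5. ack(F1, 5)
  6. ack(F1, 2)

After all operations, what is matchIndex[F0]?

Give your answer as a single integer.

Answer: 5

Derivation:
Op 1: append 3 -> log_len=3
Op 2: append 2 -> log_len=5
Op 3: F0 acks idx 5 -> match: F0=5 F1=0 F2=0; commitIndex=0
Op 4: append 1 -> log_len=6
Op 5: F1 acks idx 5 -> match: F0=5 F1=5 F2=0; commitIndex=5
Op 6: F1 acks idx 2 -> match: F0=5 F1=5 F2=0; commitIndex=5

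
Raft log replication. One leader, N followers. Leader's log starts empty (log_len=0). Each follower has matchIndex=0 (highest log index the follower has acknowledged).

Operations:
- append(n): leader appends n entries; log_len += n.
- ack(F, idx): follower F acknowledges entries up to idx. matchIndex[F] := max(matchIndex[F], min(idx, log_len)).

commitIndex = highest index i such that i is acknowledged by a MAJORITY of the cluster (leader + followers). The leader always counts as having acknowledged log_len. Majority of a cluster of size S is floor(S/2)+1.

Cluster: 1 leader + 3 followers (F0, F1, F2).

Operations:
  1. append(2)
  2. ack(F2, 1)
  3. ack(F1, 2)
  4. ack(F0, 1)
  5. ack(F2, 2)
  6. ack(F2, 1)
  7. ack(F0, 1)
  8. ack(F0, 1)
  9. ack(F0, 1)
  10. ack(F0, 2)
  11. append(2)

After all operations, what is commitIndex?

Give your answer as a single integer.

Answer: 2

Derivation:
Op 1: append 2 -> log_len=2
Op 2: F2 acks idx 1 -> match: F0=0 F1=0 F2=1; commitIndex=0
Op 3: F1 acks idx 2 -> match: F0=0 F1=2 F2=1; commitIndex=1
Op 4: F0 acks idx 1 -> match: F0=1 F1=2 F2=1; commitIndex=1
Op 5: F2 acks idx 2 -> match: F0=1 F1=2 F2=2; commitIndex=2
Op 6: F2 acks idx 1 -> match: F0=1 F1=2 F2=2; commitIndex=2
Op 7: F0 acks idx 1 -> match: F0=1 F1=2 F2=2; commitIndex=2
Op 8: F0 acks idx 1 -> match: F0=1 F1=2 F2=2; commitIndex=2
Op 9: F0 acks idx 1 -> match: F0=1 F1=2 F2=2; commitIndex=2
Op 10: F0 acks idx 2 -> match: F0=2 F1=2 F2=2; commitIndex=2
Op 11: append 2 -> log_len=4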